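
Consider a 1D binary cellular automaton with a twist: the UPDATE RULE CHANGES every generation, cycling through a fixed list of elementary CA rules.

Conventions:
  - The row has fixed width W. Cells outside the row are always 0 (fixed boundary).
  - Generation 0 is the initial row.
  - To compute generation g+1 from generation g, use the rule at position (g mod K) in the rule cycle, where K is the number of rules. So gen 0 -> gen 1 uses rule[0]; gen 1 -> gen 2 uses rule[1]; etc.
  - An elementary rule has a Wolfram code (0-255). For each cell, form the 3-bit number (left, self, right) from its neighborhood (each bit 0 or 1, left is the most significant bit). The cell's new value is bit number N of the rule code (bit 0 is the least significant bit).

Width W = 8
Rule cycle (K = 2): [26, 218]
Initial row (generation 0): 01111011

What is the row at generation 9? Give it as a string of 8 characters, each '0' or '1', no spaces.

Answer: 11000010

Derivation:
Gen 0: 01111011
Gen 1 (rule 26): 11000010
Gen 2 (rule 218): 11100101
Gen 3 (rule 26): 10011000
Gen 4 (rule 218): 01111100
Gen 5 (rule 26): 11000010
Gen 6 (rule 218): 11100101
Gen 7 (rule 26): 10011000
Gen 8 (rule 218): 01111100
Gen 9 (rule 26): 11000010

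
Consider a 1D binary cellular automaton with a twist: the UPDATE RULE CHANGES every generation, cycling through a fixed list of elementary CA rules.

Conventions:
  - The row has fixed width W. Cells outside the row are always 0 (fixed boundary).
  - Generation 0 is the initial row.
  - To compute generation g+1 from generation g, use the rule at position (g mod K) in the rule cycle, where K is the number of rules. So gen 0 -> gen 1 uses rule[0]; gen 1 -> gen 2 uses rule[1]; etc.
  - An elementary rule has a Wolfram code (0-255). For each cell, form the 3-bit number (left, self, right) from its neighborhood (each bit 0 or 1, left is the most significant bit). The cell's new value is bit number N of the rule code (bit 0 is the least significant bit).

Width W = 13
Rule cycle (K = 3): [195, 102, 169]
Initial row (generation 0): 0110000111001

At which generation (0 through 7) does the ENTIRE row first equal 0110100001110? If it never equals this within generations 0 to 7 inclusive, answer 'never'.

Answer: 6

Derivation:
Gen 0: 0110000111001
Gen 1 (rule 195): 1010111011010
Gen 2 (rule 102): 1111001101110
Gen 3 (rule 169): 1110001011100
Gen 4 (rule 195): 0110110001101
Gen 5 (rule 102): 1011010010111
Gen 6 (rule 169): 0110100001110
Gen 7 (rule 195): 1010001110110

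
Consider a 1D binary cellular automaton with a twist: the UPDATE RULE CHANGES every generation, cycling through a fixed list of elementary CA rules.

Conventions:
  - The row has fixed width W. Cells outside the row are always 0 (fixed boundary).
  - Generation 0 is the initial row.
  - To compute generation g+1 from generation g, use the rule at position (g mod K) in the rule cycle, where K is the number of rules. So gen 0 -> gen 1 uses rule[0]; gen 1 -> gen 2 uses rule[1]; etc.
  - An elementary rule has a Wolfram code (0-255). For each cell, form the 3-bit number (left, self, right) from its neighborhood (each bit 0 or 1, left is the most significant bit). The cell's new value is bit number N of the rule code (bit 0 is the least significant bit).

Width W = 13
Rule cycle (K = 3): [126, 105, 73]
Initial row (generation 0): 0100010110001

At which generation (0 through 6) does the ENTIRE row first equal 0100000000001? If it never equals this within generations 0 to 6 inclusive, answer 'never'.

Answer: 5

Derivation:
Gen 0: 0100010110001
Gen 1 (rule 126): 1110111111011
Gen 2 (rule 105): 1011100001111
Gen 3 (rule 73): 0010101101001
Gen 4 (rule 126): 0111111111111
Gen 5 (rule 105): 0100000000001
Gen 6 (rule 73): 0001111111100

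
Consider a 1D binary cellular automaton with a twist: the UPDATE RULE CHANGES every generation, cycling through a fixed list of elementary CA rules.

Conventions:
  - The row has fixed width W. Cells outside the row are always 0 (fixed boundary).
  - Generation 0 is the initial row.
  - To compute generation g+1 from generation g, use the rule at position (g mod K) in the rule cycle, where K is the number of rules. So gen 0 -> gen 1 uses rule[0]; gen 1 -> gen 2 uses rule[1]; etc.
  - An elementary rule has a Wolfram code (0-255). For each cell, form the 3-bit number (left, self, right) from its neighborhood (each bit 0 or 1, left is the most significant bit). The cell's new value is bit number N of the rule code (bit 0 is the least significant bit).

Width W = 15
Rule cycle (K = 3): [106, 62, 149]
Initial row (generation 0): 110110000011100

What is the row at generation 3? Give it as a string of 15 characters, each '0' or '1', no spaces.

Gen 0: 110110000011100
Gen 1 (rule 106): 111110000110100
Gen 2 (rule 62): 100001001101110
Gen 3 (rule 149): 111101100000101

Answer: 111101100000101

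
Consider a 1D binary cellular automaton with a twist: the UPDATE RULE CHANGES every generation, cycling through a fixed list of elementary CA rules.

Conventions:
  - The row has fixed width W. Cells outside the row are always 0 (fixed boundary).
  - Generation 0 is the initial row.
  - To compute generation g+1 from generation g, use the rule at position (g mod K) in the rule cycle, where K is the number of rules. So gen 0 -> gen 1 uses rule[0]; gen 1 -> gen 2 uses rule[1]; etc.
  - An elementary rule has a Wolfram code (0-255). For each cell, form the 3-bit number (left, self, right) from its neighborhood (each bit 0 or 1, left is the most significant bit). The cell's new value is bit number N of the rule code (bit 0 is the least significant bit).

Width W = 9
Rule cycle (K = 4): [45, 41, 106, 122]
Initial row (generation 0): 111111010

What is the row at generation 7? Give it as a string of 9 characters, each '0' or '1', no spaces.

Answer: 011000100

Derivation:
Gen 0: 111111010
Gen 1 (rule 45): 100000110
Gen 2 (rule 41): 001110100
Gen 3 (rule 106): 011011000
Gen 4 (rule 122): 111111100
Gen 5 (rule 45): 100000001
Gen 6 (rule 41): 001111100
Gen 7 (rule 106): 011000100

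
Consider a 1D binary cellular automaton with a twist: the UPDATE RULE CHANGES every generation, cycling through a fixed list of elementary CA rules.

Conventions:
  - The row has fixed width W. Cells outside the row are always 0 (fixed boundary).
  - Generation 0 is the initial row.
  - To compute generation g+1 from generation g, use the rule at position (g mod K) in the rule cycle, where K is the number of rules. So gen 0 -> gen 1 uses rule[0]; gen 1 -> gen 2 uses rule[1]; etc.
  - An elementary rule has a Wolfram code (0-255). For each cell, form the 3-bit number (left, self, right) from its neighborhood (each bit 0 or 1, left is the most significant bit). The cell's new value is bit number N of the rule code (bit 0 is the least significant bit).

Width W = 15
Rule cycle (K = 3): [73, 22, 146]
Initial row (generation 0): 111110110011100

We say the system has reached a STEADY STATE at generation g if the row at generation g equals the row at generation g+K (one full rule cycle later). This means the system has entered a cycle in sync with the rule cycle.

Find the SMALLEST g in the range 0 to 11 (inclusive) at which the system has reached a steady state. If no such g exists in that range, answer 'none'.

Answer: 11

Derivation:
Gen 0: 111110110011100
Gen 1 (rule 73): 100010110010101
Gen 2 (rule 22): 110110001110101
Gen 3 (rule 146): 000001010100000
Gen 4 (rule 73): 111100000001111
Gen 5 (rule 22): 000010000010000
Gen 6 (rule 146): 000101000101000
Gen 7 (rule 73): 110000010000011
Gen 8 (rule 22): 001000111000100
Gen 9 (rule 146): 010101010101010
Gen 10 (rule 73): 000000000000000
Gen 11 (rule 22): 000000000000000
Gen 12 (rule 146): 000000000000000
Gen 13 (rule 73): 111111111111111
Gen 14 (rule 22): 000000000000000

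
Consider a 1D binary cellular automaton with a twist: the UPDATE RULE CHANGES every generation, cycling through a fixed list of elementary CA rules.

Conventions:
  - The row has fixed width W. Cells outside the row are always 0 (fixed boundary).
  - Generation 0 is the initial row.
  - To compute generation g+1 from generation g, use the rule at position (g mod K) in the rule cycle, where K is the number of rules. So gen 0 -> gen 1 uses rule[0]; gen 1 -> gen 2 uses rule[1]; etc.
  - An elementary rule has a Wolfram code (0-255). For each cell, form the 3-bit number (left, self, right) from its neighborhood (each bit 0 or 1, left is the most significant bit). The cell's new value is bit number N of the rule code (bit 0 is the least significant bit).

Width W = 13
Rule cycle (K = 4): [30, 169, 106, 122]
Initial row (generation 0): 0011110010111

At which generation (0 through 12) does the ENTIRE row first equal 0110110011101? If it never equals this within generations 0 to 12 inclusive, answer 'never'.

Gen 0: 0011110010111
Gen 1 (rule 30): 0110001110100
Gen 2 (rule 169): 0100101101001
Gen 3 (rule 106): 1001011110010
Gen 4 (rule 122): 0110110011101
Gen 5 (rule 30): 1100101110001
Gen 6 (rule 169): 1000011100100
Gen 7 (rule 106): 0000110101000
Gen 8 (rule 122): 0001111010100
Gen 9 (rule 30): 0011000010110
Gen 10 (rule 169): 1010011001100
Gen 11 (rule 106): 0100111011100
Gen 12 (rule 122): 1011101110110

Answer: 4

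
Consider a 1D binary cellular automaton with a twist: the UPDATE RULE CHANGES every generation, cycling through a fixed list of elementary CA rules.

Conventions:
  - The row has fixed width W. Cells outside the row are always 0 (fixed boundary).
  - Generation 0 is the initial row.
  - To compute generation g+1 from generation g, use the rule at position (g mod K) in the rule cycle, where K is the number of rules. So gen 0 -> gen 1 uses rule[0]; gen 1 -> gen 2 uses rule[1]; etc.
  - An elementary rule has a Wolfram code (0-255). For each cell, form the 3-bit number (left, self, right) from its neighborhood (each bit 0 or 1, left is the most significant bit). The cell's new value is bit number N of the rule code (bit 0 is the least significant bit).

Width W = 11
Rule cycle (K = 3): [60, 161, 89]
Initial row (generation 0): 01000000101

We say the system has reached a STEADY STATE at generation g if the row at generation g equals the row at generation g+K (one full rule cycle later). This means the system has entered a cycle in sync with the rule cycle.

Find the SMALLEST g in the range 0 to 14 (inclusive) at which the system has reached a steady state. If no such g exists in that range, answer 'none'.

Gen 0: 01000000101
Gen 1 (rule 60): 01100000111
Gen 2 (rule 161): 00001110010
Gen 3 (rule 89): 11101011001
Gen 4 (rule 60): 10011110101
Gen 5 (rule 161): 00001101010
Gen 6 (rule 89): 11101100001
Gen 7 (rule 60): 10011010001
Gen 8 (rule 161): 00000100100
Gen 9 (rule 89): 11110010011
Gen 10 (rule 60): 10001011010
Gen 11 (rule 161): 00100100100
Gen 12 (rule 89): 10010010011
Gen 13 (rule 60): 11011011010
Gen 14 (rule 161): 00100100100
Gen 15 (rule 89): 10010010011
Gen 16 (rule 60): 11011011010
Gen 17 (rule 161): 00100100100

Answer: 11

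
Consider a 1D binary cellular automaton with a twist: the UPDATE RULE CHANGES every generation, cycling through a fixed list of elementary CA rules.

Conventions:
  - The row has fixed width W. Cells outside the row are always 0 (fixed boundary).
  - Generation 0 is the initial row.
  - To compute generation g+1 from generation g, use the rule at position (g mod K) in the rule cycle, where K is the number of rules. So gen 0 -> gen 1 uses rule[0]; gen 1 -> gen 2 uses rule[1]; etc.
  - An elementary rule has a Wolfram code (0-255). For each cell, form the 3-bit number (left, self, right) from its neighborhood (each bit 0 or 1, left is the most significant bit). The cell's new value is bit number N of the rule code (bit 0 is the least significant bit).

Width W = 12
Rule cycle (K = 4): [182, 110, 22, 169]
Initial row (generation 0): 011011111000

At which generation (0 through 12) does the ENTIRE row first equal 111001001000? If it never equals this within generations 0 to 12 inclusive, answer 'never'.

Gen 0: 011011111000
Gen 1 (rule 182): 100101110100
Gen 2 (rule 110): 101111011100
Gen 3 (rule 22): 100000000010
Gen 4 (rule 169): 001111111000
Gen 5 (rule 182): 010111110100
Gen 6 (rule 110): 111100011100
Gen 7 (rule 22): 000010100010
Gen 8 (rule 169): 111001001000
Gen 9 (rule 182): 010111111100
Gen 10 (rule 110): 111100000100
Gen 11 (rule 22): 000010001110
Gen 12 (rule 169): 111000101100

Answer: 8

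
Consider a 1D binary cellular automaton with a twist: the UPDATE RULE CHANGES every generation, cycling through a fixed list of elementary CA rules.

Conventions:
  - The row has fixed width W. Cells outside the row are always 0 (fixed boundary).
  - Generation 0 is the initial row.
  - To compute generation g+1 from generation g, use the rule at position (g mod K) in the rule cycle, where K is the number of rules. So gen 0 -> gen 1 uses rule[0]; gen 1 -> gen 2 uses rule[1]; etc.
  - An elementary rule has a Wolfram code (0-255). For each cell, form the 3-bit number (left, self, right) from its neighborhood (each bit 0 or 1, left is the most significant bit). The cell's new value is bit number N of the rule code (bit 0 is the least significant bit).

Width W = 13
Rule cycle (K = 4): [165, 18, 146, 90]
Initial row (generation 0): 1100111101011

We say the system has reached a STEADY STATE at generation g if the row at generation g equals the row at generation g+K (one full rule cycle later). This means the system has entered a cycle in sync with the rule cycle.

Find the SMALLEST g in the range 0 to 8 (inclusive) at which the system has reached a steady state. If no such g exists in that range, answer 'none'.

Answer: 6

Derivation:
Gen 0: 1100111101011
Gen 1 (rule 165): 0000011011100
Gen 2 (rule 18): 0000100000010
Gen 3 (rule 146): 0001010000101
Gen 4 (rule 90): 0010001001000
Gen 5 (rule 165): 1010101001011
Gen 6 (rule 18): 0000000110000
Gen 7 (rule 146): 0000001001000
Gen 8 (rule 90): 0000010110100
Gen 9 (rule 165): 1111011001101
Gen 10 (rule 18): 0000000110000
Gen 11 (rule 146): 0000001001000
Gen 12 (rule 90): 0000010110100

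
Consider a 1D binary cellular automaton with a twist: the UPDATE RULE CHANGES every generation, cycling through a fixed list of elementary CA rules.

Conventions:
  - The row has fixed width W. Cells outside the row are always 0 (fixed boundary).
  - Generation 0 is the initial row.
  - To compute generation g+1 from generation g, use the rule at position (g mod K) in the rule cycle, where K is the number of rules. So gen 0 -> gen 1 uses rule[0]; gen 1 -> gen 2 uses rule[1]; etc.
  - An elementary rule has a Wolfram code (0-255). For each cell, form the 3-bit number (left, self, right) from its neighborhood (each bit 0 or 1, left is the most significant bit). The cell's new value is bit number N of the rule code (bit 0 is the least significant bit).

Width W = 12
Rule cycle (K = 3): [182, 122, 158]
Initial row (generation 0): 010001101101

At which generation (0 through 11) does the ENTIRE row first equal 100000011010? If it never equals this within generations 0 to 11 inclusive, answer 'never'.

Answer: 5

Derivation:
Gen 0: 010001101101
Gen 1 (rule 182): 111010010011
Gen 2 (rule 122): 101101101111
Gen 3 (rule 158): 101001001110
Gen 4 (rule 182): 111111110101
Gen 5 (rule 122): 100000011010
Gen 6 (rule 158): 110000110011
Gen 7 (rule 182): 001001001100
Gen 8 (rule 122): 010110111110
Gen 9 (rule 158): 110100111101
Gen 10 (rule 182): 001111011011
Gen 11 (rule 122): 011001111111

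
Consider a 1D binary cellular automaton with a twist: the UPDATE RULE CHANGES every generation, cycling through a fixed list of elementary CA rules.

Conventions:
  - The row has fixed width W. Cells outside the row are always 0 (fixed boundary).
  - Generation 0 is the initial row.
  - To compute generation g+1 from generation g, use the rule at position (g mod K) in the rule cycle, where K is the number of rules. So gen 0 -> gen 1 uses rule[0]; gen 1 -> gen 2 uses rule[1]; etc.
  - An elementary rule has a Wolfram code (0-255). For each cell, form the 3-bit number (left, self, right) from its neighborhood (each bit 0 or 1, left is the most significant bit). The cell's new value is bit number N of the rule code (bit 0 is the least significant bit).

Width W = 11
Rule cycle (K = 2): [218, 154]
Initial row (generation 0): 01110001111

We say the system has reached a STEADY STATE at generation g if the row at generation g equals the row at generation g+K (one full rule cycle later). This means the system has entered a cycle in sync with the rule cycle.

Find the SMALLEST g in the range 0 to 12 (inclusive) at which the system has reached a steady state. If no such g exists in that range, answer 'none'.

Gen 0: 01110001111
Gen 1 (rule 218): 11111011111
Gen 2 (rule 154): 11110011110
Gen 3 (rule 218): 11111111111
Gen 4 (rule 154): 11111111110
Gen 5 (rule 218): 11111111111
Gen 6 (rule 154): 11111111110
Gen 7 (rule 218): 11111111111
Gen 8 (rule 154): 11111111110
Gen 9 (rule 218): 11111111111
Gen 10 (rule 154): 11111111110
Gen 11 (rule 218): 11111111111
Gen 12 (rule 154): 11111111110
Gen 13 (rule 218): 11111111111
Gen 14 (rule 154): 11111111110

Answer: 3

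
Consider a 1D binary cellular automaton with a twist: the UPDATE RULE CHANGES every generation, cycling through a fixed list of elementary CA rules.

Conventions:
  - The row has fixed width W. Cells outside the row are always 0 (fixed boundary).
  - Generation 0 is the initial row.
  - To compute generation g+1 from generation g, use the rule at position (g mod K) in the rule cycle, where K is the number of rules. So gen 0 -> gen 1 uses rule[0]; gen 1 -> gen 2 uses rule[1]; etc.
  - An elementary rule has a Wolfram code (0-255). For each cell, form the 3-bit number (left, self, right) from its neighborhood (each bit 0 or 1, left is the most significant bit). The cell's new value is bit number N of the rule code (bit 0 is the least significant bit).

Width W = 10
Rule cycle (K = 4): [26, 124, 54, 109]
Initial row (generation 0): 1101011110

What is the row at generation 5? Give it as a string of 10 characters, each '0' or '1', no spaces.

Gen 0: 1101011110
Gen 1 (rule 26): 1000010001
Gen 2 (rule 124): 1100011001
Gen 3 (rule 54): 0010100111
Gen 4 (rule 109): 1011100101
Gen 5 (rule 26): 0010011000

Answer: 0010011000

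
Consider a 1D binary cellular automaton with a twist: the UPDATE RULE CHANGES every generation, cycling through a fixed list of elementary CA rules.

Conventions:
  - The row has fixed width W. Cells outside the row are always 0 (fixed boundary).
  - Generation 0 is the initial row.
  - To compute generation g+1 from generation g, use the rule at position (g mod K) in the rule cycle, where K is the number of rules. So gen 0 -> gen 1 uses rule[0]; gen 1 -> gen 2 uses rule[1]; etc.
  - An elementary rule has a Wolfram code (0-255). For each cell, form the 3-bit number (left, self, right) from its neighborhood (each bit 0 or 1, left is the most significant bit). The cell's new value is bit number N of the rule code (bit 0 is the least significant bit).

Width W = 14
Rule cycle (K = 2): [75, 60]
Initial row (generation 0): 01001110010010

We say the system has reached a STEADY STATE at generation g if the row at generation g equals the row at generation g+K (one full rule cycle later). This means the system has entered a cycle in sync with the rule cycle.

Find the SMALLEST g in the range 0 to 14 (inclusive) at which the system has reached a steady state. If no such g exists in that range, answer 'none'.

Answer: none

Derivation:
Gen 0: 01001110010010
Gen 1 (rule 75): 10011010100100
Gen 2 (rule 60): 11010111110110
Gen 3 (rule 75): 11000100010110
Gen 4 (rule 60): 10100110011101
Gen 5 (rule 75): 00001110110100
Gen 6 (rule 60): 00001001101110
Gen 7 (rule 75): 11110011101010
Gen 8 (rule 60): 10001010011111
Gen 9 (rule 75): 00110000110001
Gen 10 (rule 60): 00101000101001
Gen 11 (rule 75): 11000011000010
Gen 12 (rule 60): 10100010100011
Gen 13 (rule 75): 00001100001111
Gen 14 (rule 60): 00001010001000
Gen 15 (rule 75): 11110000110011
Gen 16 (rule 60): 10001000101010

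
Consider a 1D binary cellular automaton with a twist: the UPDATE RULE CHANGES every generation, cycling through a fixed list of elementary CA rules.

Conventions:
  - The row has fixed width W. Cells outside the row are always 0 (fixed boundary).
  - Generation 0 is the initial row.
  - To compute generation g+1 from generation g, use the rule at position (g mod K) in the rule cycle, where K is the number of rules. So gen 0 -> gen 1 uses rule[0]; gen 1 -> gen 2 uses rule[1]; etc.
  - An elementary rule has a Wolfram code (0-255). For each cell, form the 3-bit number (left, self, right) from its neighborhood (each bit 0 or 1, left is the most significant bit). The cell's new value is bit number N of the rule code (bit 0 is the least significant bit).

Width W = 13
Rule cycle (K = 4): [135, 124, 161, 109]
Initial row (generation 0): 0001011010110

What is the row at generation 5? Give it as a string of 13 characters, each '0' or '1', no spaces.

Answer: 0111001000000

Derivation:
Gen 0: 0001011010110
Gen 1 (rule 135): 1111000010000
Gen 2 (rule 124): 1001100011000
Gen 3 (rule 161): 0000001000011
Gen 4 (rule 109): 1111101011011
Gen 5 (rule 135): 0111001000000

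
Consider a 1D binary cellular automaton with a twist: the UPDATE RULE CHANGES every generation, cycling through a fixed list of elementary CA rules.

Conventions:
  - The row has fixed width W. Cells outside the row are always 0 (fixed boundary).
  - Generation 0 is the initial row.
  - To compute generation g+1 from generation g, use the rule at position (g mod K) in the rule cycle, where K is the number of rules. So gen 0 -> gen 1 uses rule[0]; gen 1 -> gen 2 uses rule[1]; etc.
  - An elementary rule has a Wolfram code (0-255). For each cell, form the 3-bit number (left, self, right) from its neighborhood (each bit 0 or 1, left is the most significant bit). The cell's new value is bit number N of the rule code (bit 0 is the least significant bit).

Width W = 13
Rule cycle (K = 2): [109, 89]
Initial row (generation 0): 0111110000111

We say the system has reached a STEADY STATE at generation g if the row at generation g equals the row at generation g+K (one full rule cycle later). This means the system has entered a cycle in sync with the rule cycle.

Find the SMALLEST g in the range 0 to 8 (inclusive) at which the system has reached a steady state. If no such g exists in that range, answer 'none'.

Gen 0: 0111110000111
Gen 1 (rule 109): 0100010110101
Gen 2 (rule 89): 0011000110000
Gen 3 (rule 109): 1011010110111
Gen 4 (rule 89): 0011000110101
Gen 5 (rule 109): 1011010111111
Gen 6 (rule 89): 0011000100001
Gen 7 (rule 109): 1011010101101
Gen 8 (rule 89): 0011000001100
Gen 9 (rule 109): 1011011101101
Gen 10 (rule 89): 0011010101100

Answer: none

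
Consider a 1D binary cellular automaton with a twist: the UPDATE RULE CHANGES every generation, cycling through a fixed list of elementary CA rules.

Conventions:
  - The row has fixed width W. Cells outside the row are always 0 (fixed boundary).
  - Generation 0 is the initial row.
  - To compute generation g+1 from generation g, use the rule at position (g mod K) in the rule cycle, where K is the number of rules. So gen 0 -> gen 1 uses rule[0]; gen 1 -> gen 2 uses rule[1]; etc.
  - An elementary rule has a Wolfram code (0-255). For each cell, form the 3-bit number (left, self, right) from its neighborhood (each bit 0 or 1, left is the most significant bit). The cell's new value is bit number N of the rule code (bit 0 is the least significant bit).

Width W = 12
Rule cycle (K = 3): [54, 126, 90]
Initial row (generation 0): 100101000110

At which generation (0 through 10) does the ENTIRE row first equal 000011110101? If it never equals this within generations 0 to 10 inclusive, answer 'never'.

Answer: never

Derivation:
Gen 0: 100101000110
Gen 1 (rule 54): 111111101001
Gen 2 (rule 126): 100000111111
Gen 3 (rule 90): 010001100001
Gen 4 (rule 54): 111010010011
Gen 5 (rule 126): 101111111111
Gen 6 (rule 90): 001000000001
Gen 7 (rule 54): 011100000011
Gen 8 (rule 126): 110110000111
Gen 9 (rule 90): 110111001101
Gen 10 (rule 54): 001000110011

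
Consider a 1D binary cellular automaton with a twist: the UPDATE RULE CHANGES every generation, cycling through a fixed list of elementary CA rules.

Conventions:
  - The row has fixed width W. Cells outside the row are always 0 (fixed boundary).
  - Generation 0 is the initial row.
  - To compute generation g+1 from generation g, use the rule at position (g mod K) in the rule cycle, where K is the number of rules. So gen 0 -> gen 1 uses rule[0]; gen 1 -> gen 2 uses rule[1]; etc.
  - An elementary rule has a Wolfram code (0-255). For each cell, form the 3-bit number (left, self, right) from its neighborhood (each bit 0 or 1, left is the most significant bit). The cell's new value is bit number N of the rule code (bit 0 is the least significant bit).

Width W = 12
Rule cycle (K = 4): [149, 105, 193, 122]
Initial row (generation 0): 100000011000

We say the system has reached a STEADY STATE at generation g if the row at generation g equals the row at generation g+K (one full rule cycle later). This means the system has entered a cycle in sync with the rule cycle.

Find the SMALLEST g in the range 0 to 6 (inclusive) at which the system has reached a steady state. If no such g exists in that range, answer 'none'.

Answer: none

Derivation:
Gen 0: 100000011000
Gen 1 (rule 149): 111111000111
Gen 2 (rule 105): 100001010101
Gen 3 (rule 193): 001100000000
Gen 4 (rule 122): 011110000000
Gen 5 (rule 149): 001101111111
Gen 6 (rule 105): 101111000001
Gen 7 (rule 193): 000111011100
Gen 8 (rule 122): 001101110110
Gen 9 (rule 149): 100000100001
Gen 10 (rule 105): 001110001100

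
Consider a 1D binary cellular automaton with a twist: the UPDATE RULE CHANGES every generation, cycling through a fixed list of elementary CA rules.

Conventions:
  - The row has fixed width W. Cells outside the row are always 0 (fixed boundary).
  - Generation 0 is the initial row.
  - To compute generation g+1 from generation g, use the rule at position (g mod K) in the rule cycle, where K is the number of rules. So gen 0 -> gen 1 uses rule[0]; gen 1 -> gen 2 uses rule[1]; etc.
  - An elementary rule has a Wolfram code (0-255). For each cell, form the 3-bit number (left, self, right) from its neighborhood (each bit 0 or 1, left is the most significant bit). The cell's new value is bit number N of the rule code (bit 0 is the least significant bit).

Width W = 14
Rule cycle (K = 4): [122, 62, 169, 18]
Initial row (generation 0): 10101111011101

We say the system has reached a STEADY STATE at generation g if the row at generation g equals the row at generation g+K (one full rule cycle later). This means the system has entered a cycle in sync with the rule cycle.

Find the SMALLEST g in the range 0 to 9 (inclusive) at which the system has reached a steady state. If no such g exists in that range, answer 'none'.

Answer: 8

Derivation:
Gen 0: 10101111011101
Gen 1 (rule 122): 01011001110110
Gen 2 (rule 62): 11110111001101
Gen 3 (rule 169): 11101110001010
Gen 4 (rule 18): 00000001010001
Gen 5 (rule 122): 00000010101010
Gen 6 (rule 62): 00000111111111
Gen 7 (rule 169): 11110111111110
Gen 8 (rule 18): 00000000000001
Gen 9 (rule 122): 00000000000010
Gen 10 (rule 62): 00000000000111
Gen 11 (rule 169): 11111111110110
Gen 12 (rule 18): 00000000000001
Gen 13 (rule 122): 00000000000010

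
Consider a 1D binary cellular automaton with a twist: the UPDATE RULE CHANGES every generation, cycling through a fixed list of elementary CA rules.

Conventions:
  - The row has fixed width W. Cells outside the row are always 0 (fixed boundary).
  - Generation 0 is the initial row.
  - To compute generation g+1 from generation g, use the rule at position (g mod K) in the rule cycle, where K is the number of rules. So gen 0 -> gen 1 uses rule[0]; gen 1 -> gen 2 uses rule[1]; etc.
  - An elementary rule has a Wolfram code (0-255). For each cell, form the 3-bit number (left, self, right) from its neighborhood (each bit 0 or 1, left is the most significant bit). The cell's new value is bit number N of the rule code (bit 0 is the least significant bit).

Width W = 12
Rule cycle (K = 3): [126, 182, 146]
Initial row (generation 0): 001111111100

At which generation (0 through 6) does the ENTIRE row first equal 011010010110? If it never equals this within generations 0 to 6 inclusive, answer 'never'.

Answer: 3

Derivation:
Gen 0: 001111111100
Gen 1 (rule 126): 011000000110
Gen 2 (rule 182): 100100001001
Gen 3 (rule 146): 011010010110
Gen 4 (rule 126): 111111111111
Gen 5 (rule 182): 011111111110
Gen 6 (rule 146): 101111111101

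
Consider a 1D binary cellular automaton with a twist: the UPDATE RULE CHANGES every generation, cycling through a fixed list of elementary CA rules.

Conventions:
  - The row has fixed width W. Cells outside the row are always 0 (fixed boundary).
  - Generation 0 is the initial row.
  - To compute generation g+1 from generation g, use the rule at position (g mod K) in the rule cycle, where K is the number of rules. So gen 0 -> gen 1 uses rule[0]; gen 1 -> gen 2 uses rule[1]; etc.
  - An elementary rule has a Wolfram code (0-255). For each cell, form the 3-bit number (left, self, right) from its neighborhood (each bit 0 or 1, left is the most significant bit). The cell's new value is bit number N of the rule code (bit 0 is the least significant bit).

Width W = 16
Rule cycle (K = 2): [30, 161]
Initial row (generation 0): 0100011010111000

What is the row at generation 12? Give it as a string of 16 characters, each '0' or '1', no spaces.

Answer: 0010010101111010

Derivation:
Gen 0: 0100011010111000
Gen 1 (rule 30): 1110110010100100
Gen 2 (rule 161): 0101000001000001
Gen 3 (rule 30): 1101100011100011
Gen 4 (rule 161): 0010001001001000
Gen 5 (rule 30): 0111011111111100
Gen 6 (rule 161): 0010101111111001
Gen 7 (rule 30): 0110101000000111
Gen 8 (rule 161): 0001010011110010
Gen 9 (rule 30): 0011011110001111
Gen 10 (rule 161): 1000101100100110
Gen 11 (rule 30): 1101101011111101
Gen 12 (rule 161): 0010010101111010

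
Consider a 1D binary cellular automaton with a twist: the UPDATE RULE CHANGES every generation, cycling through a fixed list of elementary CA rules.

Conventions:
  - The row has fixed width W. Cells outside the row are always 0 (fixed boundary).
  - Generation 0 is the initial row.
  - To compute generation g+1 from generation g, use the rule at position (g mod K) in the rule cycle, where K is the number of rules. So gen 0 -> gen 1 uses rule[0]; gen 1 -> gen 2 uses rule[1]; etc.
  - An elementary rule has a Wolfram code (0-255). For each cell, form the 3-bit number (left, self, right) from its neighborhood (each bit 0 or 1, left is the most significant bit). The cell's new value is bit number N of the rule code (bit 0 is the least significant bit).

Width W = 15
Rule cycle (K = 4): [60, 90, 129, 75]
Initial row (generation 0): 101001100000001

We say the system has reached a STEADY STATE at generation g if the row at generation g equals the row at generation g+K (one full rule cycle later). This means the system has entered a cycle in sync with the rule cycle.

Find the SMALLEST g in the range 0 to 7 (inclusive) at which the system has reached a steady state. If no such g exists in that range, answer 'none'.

Gen 0: 101001100000001
Gen 1 (rule 60): 111101010000001
Gen 2 (rule 90): 100100001000010
Gen 3 (rule 129): 000001100011000
Gen 4 (rule 75): 111111101111011
Gen 5 (rule 60): 100000011000110
Gen 6 (rule 90): 010000111101111
Gen 7 (rule 129): 000110011000110
Gen 8 (rule 75): 111110111011110
Gen 9 (rule 60): 100001100110001
Gen 10 (rule 90): 010011111111010
Gen 11 (rule 129): 000001111110000

Answer: none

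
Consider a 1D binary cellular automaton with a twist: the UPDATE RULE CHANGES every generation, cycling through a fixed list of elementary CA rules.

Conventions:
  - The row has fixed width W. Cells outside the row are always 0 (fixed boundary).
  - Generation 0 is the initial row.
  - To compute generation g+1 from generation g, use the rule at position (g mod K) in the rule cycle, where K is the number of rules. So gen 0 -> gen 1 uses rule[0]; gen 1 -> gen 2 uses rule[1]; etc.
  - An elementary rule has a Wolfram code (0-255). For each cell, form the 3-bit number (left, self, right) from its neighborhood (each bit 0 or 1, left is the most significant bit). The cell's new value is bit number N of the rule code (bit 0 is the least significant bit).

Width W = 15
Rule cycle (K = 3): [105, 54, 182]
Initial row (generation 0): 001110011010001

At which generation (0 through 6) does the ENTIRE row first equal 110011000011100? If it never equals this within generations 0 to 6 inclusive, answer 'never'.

Gen 0: 001110011010001
Gen 1 (rule 105): 101010011100100
Gen 2 (rule 54): 111111100011110
Gen 3 (rule 182): 011111010101101
Gen 4 (rule 105): 010001101011110
Gen 5 (rule 54): 111010011100001
Gen 6 (rule 182): 010111101010011

Answer: never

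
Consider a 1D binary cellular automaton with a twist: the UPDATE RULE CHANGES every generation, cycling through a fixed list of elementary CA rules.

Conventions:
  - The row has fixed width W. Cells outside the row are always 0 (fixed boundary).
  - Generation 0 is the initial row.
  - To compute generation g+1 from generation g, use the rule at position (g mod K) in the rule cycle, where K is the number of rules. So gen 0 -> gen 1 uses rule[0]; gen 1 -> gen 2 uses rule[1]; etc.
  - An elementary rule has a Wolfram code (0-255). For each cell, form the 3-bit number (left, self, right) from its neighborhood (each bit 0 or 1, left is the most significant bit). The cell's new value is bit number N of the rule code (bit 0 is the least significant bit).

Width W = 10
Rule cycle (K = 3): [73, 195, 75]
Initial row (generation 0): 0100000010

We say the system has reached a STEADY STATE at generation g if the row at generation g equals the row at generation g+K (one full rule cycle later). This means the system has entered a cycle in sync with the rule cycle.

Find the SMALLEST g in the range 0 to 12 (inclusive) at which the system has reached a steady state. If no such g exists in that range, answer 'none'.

Gen 0: 0100000010
Gen 1 (rule 73): 0001111000
Gen 2 (rule 195): 1110111011
Gen 3 (rule 75): 1010101011
Gen 4 (rule 73): 0000000011
Gen 5 (rule 195): 1111111101
Gen 6 (rule 75): 1000000100
Gen 7 (rule 73): 0011110001
Gen 8 (rule 195): 1101110110
Gen 9 (rule 75): 1101010110
Gen 10 (rule 73): 1100000110
Gen 11 (rule 195): 0101111010
Gen 12 (rule 75): 1001001000
Gen 13 (rule 73): 0000000011
Gen 14 (rule 195): 1111111101
Gen 15 (rule 75): 1000000100

Answer: none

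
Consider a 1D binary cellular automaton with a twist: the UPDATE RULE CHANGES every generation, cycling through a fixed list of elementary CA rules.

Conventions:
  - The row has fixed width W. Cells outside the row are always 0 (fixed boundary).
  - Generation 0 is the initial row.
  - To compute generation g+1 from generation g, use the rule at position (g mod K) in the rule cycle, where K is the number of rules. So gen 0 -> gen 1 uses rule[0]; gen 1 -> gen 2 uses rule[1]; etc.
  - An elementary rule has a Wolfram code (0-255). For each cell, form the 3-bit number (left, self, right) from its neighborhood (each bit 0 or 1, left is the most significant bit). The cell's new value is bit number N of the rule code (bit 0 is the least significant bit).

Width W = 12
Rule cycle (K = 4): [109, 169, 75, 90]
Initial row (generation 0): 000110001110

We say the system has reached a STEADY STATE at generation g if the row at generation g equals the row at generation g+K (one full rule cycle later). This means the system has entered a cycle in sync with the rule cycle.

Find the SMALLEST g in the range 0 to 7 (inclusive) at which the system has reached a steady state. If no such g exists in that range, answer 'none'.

Gen 0: 000110001110
Gen 1 (rule 109): 110110101010
Gen 2 (rule 169): 101101010100
Gen 3 (rule 75): 001100000001
Gen 4 (rule 90): 011110000010
Gen 5 (rule 109): 010010111010
Gen 6 (rule 169): 000001110100
Gen 7 (rule 75): 111111010001
Gen 8 (rule 90): 100001001010
Gen 9 (rule 109): 101101001110
Gen 10 (rule 169): 011010001100
Gen 11 (rule 75): 111000111101

Answer: none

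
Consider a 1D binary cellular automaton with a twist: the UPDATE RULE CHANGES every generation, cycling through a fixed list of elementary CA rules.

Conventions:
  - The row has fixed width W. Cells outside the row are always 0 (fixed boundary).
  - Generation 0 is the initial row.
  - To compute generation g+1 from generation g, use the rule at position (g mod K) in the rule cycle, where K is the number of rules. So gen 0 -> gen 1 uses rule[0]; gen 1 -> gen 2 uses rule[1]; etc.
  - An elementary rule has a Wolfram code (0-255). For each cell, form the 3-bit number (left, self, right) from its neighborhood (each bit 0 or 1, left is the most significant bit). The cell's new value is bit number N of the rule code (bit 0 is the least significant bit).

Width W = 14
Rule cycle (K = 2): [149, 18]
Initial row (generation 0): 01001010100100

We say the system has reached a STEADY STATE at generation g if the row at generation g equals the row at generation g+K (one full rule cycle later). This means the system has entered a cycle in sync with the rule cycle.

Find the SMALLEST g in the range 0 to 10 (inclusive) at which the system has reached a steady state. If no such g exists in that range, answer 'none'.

Answer: 3

Derivation:
Gen 0: 01001010100100
Gen 1 (rule 149): 01101010110111
Gen 2 (rule 18): 10000000000000
Gen 3 (rule 149): 11111111111111
Gen 4 (rule 18): 00000000000000
Gen 5 (rule 149): 11111111111111
Gen 6 (rule 18): 00000000000000
Gen 7 (rule 149): 11111111111111
Gen 8 (rule 18): 00000000000000
Gen 9 (rule 149): 11111111111111
Gen 10 (rule 18): 00000000000000
Gen 11 (rule 149): 11111111111111
Gen 12 (rule 18): 00000000000000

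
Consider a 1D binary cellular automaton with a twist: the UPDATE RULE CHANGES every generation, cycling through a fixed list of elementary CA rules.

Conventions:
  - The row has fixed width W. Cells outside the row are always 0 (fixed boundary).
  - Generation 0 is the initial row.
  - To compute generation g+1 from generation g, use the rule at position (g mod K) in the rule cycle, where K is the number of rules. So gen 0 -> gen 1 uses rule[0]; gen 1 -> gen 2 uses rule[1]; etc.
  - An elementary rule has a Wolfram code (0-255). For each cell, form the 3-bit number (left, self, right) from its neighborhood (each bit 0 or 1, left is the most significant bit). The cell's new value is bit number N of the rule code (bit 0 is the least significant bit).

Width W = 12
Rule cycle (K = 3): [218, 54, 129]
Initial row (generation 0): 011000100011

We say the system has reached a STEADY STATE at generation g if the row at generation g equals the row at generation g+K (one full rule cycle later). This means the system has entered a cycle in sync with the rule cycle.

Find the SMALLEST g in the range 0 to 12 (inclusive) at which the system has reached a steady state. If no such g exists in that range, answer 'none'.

Answer: 4

Derivation:
Gen 0: 011000100011
Gen 1 (rule 218): 111101010111
Gen 2 (rule 54): 000011111000
Gen 3 (rule 129): 111001110011
Gen 4 (rule 218): 111111111111
Gen 5 (rule 54): 000000000000
Gen 6 (rule 129): 111111111111
Gen 7 (rule 218): 111111111111
Gen 8 (rule 54): 000000000000
Gen 9 (rule 129): 111111111111
Gen 10 (rule 218): 111111111111
Gen 11 (rule 54): 000000000000
Gen 12 (rule 129): 111111111111
Gen 13 (rule 218): 111111111111
Gen 14 (rule 54): 000000000000
Gen 15 (rule 129): 111111111111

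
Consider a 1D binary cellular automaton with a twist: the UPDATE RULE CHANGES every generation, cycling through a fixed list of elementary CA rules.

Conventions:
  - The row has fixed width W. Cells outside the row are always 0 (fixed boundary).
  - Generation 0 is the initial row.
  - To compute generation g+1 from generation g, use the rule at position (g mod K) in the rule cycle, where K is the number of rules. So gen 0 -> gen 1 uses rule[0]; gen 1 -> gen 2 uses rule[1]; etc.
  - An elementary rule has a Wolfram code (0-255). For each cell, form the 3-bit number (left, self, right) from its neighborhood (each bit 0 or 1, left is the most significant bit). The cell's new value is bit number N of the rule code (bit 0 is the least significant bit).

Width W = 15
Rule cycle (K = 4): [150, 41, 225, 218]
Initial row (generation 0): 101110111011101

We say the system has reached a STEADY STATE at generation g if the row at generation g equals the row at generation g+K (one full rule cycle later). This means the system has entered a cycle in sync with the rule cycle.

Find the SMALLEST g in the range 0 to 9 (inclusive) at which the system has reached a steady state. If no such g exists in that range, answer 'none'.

Answer: none

Derivation:
Gen 0: 101110111011101
Gen 1 (rule 150): 100100010001001
Gen 2 (rule 41): 000001000100000
Gen 3 (rule 225): 111100010001111
Gen 4 (rule 218): 111110101011111
Gen 5 (rule 150): 011100101001110
Gen 6 (rule 41): 010000010001000
Gen 7 (rule 225): 000111000100011
Gen 8 (rule 218): 001111101010111
Gen 9 (rule 150): 010111001010010
Gen 10 (rule 41): 001100000100000
Gen 11 (rule 225): 100101110001111
Gen 12 (rule 218): 011001111011111
Gen 13 (rule 150): 100110110001110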